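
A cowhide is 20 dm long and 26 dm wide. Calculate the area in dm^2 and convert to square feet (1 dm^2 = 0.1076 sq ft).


Area = 20 x 26 = 520 dm^2
Conversion: 520 x 0.1076 = 55.95 sq ft


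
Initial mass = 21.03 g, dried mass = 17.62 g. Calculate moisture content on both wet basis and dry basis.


Wet basis = 16.2%
Dry basis = 19.4%

Moisture lost = 21.03 - 17.62 = 3.41 g
Wet basis MC = 3.41 / 21.03 x 100 = 16.2%
Dry basis MC = 3.41 / 17.62 x 100 = 19.4%


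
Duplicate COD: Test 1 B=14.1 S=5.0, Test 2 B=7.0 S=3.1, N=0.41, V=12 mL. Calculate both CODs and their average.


COD1 = (14.1 - 5.0) x 0.41 x 8000 / 12 = 2487.3 mg/L
COD2 = (7.0 - 3.1) x 0.41 x 8000 / 12 = 1066.0 mg/L
Average = (2487.3 + 1066.0) / 2 = 1776.7 mg/L


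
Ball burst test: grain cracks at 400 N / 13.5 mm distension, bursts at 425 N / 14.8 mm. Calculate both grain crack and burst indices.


Crack index = 400 / 13.5 = 29.6 N/mm
Burst index = 425 / 14.8 = 28.7 N/mm


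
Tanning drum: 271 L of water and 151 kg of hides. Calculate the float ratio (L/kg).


Float ratio = water / hide weight
Ratio = 271 / 151 = 1.8


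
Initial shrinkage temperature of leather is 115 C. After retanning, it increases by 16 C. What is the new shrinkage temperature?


New Ts = 115 + 16 = 131 C


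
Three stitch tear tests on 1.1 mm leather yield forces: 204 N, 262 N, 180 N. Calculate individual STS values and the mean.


STS1 = 204 / 1.1 = 185.5 N/mm
STS2 = 262 / 1.1 = 238.2 N/mm
STS3 = 180 / 1.1 = 163.6 N/mm
Mean = (185.5 + 238.2 + 163.6) / 3 = 195.8 N/mm


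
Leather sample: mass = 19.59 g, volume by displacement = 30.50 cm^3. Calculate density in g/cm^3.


0.642 g/cm^3

Density = mass / volume
Density = 19.59 / 30.50 = 0.642 g/cm^3


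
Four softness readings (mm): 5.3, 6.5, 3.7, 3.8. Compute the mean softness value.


4.83 mm

Sum = 5.3 + 6.5 + 3.7 + 3.8
Mean = 19.3 / 4 = 4.83 mm


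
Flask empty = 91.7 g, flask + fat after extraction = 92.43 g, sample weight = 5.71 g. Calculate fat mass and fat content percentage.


Fat mass = 92.43 - 91.7 = 0.73 g
Fat% = 0.73 / 5.71 x 100 = 12.8%


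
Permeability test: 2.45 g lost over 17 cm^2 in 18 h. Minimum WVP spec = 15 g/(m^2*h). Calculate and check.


WVP = 80.07 g/(m^2*h)
Meets specification: Yes

WVP = 2.45 / (17 x 18) x 10000 = 80.07 g/(m^2*h)
Minimum: 15 g/(m^2*h)
Meets spec: Yes


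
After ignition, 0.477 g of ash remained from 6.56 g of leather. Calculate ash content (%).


7.27%

Ash% = 0.477 / 6.56 x 100
Ash% = 7.27%


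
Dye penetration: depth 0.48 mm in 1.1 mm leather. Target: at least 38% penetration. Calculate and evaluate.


Penetration = 0.48 / 1.1 x 100 = 43.6%
Target: 38%
Meets target: Yes


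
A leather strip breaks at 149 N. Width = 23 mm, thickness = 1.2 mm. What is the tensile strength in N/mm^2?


5.40 N/mm^2

Cross-sectional area = 23 x 1.2 = 27.6 mm^2
Tensile strength = 149 / 27.6 = 5.40 N/mm^2


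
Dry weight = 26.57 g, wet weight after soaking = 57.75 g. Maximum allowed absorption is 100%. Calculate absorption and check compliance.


WA = (57.75 - 26.57) / 26.57 x 100 = 117.4%
Maximum allowed: 100%
Compliant: No


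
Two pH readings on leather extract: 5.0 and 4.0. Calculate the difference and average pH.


Difference = 1.0
Average pH = 4.50

Difference = |5.0 - 4.0| = 1.0
Average = (5.0 + 4.0) / 2 = 4.50


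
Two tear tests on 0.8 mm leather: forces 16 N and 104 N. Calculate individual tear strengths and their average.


Tear 1 = 20.0 N/mm
Tear 2 = 130.0 N/mm
Average = 75.0 N/mm


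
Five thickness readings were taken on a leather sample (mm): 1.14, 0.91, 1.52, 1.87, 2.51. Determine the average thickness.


Sum = 1.14 + 0.91 + 1.52 + 1.87 + 2.51 = 7.95
Average = 7.95 / 5 = 1.59 mm


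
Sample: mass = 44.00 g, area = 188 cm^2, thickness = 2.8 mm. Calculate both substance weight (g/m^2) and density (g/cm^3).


SW = 44.00 / 188 x 10000 = 2340.4 g/m^2
Volume = 188 x 2.8 / 10 = 52.64 cm^3
Density = 44.00 / 52.64 = 0.836 g/cm^3


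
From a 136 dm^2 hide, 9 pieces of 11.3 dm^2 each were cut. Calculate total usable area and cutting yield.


Total usable = 9 x 11.3 = 101.7 dm^2
Yield = 101.7 / 136 x 100 = 74.8%


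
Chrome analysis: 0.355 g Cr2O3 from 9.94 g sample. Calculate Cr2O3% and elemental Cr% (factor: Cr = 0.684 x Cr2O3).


Cr2O3 = 3.57%
Cr = 2.44%


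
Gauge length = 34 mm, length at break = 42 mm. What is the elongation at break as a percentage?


23.5%

Extension = 42 - 34 = 8 mm
Elongation = 8 / 34 x 100 = 23.5%


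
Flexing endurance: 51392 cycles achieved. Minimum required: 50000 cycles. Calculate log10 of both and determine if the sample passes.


log10(51392) = 4.71
log10(50000) = 4.70
Passes: Yes


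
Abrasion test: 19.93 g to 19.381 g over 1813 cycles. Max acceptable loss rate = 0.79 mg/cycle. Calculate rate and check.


Loss = 19.93 - 19.381 = 0.549 g
Rate = 0.549 g / 1813 cycles x 1000 = 0.303 mg/cycle
Max = 0.79 mg/cycle
Passes: Yes


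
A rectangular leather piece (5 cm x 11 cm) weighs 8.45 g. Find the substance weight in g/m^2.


1536.4 g/m^2


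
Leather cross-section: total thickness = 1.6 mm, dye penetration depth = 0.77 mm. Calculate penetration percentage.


Penetration% = 0.77 / 1.6 x 100
Penetration = 48.1%


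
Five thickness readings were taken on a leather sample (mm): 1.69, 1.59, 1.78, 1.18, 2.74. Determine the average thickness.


1.80 mm


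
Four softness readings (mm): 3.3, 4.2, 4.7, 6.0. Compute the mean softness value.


Sum = 3.3 + 4.2 + 4.7 + 6.0
Mean = 18.2 / 4 = 4.55 mm


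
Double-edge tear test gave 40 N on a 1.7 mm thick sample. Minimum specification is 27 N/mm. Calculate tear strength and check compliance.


Tear strength = 23.5 N/mm
Compliant: No

Tear strength = 40 / 1.7 = 23.5 N/mm
Required minimum = 27 N/mm
Compliant: No


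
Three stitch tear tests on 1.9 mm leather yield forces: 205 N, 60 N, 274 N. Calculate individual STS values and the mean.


STS1 = 205 / 1.9 = 107.9 N/mm
STS2 = 60 / 1.9 = 31.6 N/mm
STS3 = 274 / 1.9 = 144.2 N/mm
Mean = (107.9 + 31.6 + 144.2) / 3 = 94.6 N/mm


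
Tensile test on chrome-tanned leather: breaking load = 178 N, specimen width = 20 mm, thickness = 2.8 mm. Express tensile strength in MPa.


3.18 MPa

Cross-section = 20 x 2.8 = 56.0 mm^2
TS = 178 / 56.0 = 3.18 MPa
(1 N/mm^2 = 1 MPa)


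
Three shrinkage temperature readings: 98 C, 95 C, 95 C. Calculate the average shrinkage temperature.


Average = (98 + 95 + 95) / 3
Average = 288 / 3 = 96.0 C


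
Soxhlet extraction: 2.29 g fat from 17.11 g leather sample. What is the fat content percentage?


Fat content = 2.29 / 17.11 x 100
Fat = 13.4%


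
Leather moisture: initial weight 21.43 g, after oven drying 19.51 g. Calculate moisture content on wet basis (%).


9.0%

Moisture = 21.43 - 19.51 = 1.92 g
MC = 1.92 / 21.43 x 100 = 9.0%


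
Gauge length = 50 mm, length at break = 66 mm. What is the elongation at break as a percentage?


32.0%

Extension = 66 - 50 = 16 mm
Elongation = 16 / 50 x 100 = 32.0%


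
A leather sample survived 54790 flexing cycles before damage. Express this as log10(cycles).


log10(54790) = 4.74


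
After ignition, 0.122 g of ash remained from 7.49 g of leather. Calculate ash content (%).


1.63%


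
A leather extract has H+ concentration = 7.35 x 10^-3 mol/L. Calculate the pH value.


pH = 2.13

pH = -log10[H+]
pH = -log10(7.35 x 10^-3) = 2.13


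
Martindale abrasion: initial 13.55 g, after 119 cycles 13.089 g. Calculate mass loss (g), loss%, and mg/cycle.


Mass loss = 0.461 g
Loss = 3.40%
Rate = 3.874 mg/cycle

Loss = 13.55 - 13.089 = 0.461 g
Loss% = 0.461 / 13.55 x 100 = 3.40%
Rate = 0.461 / 119 x 1000 = 3.874 mg/cycle


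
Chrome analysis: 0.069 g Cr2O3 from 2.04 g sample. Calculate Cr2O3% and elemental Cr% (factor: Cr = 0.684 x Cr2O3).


Cr2O3 = 3.38%
Cr = 2.31%

Cr2O3% = 0.069 / 2.04 x 100 = 3.38%
Cr% = 3.38 x 0.684 = 2.31%


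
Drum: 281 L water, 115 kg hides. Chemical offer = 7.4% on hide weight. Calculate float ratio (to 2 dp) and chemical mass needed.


Float ratio = 281 / 115 = 2.44
Chemical = 115 x 7.4 / 100 = 8.51 kg


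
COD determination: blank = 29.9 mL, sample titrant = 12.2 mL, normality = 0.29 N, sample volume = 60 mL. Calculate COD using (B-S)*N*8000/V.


COD = (29.9 - 12.2) x 0.29 x 8000 / 60
COD = 17.7 x 0.29 x 8000 / 60
COD = 684.4 mg/L


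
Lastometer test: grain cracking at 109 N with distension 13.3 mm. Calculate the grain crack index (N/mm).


Grain crack index = force / distension
Index = 109 / 13.3 = 8.2 N/mm


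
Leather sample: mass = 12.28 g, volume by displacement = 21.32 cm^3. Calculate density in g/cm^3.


Density = mass / volume
Density = 12.28 / 21.32 = 0.576 g/cm^3


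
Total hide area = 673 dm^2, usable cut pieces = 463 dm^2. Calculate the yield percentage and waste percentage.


Yield = 68.8%
Waste = 31.2%


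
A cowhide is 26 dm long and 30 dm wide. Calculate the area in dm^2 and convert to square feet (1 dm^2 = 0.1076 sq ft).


Area = 26 x 30 = 780 dm^2
Conversion: 780 x 0.1076 = 83.93 sq ft


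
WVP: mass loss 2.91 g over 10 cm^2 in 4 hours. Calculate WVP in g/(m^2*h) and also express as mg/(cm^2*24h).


WVP = 727.50 g/(m^2*h)
Daily rate = 1746.00 mg/(cm^2*24h)


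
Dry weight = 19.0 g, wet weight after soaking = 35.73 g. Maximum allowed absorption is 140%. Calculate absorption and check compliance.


WA = (35.73 - 19.0) / 19.0 x 100 = 88.1%
Maximum allowed: 140%
Compliant: Yes


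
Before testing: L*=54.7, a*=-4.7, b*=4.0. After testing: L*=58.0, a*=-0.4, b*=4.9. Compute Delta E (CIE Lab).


dL = 58.0 - 54.7 = 3.3
da = -0.4 - (-4.7) = 4.3
db = 4.9 - 4.0 = 0.9
dE = sqrt((3.3)^2 + (4.3)^2 + (0.9)^2) = 5.49


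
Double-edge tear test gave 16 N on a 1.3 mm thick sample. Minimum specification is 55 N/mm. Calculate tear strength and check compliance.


Tear strength = 12.3 N/mm
Compliant: No

Tear strength = 16 / 1.3 = 12.3 N/mm
Required minimum = 55 N/mm
Compliant: No


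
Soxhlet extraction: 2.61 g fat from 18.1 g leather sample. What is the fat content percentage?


Fat content = 2.61 / 18.1 x 100
Fat = 14.4%


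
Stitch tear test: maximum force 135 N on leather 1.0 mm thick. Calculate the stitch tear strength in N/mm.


Stitch tear strength = force / thickness
STS = 135 / 1.0 = 135.0 N/mm


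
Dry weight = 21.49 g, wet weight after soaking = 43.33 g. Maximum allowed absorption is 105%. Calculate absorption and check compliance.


WA = (43.33 - 21.49) / 21.49 x 100 = 101.6%
Maximum allowed: 105%
Compliant: Yes


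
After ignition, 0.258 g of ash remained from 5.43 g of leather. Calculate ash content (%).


4.75%

Ash% = 0.258 / 5.43 x 100
Ash% = 4.75%


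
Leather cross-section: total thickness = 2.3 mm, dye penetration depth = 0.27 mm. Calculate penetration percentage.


11.7%


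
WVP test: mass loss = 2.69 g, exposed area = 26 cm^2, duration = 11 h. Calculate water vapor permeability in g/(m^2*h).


94.06 g/(m^2*h)


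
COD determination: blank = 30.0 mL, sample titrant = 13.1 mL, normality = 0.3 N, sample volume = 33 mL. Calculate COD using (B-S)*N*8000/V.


1229.1 mg/L


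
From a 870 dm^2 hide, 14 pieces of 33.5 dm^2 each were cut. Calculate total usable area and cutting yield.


Usable area = 469.0 dm^2
Yield = 53.9%


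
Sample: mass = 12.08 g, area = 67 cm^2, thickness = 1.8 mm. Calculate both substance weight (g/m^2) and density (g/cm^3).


Substance weight = 1803.0 g/m^2
Density = 1.002 g/cm^3

SW = 12.08 / 67 x 10000 = 1803.0 g/m^2
Volume = 67 x 1.8 / 10 = 12.06 cm^3
Density = 12.08 / 12.06 = 1.002 g/cm^3


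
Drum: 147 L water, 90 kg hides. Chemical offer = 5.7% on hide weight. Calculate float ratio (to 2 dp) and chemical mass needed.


Float ratio = 147 / 90 = 1.63
Chemical = 90 x 5.7 / 100 = 5.13 kg


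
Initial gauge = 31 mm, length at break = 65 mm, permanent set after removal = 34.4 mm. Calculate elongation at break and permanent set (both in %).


Elongation at break = 109.7%
Permanent set = 11.0%

Elongation at break = (65 - 31) / 31 x 100 = 109.7%
Permanent set = (34.4 - 31) / 31 x 100 = 11.0%


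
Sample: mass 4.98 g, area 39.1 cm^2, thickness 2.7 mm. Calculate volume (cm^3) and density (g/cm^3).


Thickness in cm = 2.7 / 10 = 0.27 cm
Volume = 39.1 x 0.27 = 10.557 cm^3
Density = 4.98 / 10.557 = 0.472 g/cm^3


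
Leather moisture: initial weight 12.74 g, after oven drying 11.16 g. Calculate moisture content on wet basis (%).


12.4%

Moisture = 12.74 - 11.16 = 1.58 g
MC = 1.58 / 12.74 x 100 = 12.4%


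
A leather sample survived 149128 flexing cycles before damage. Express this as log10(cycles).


5.17

log10(149128) = 5.17


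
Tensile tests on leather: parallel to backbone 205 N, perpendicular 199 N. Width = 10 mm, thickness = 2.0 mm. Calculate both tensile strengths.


Parallel = 10.25 N/mm^2
Perpendicular = 9.95 N/mm^2

Area = 10 x 2.0 = 20.0 mm^2
TS (parallel) = 205 / 20.0 = 10.25 N/mm^2
TS (perpendicular) = 199 / 20.0 = 9.95 N/mm^2


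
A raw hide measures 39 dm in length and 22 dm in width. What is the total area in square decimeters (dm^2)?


Area = length x width
Area = 39 x 22 = 858 dm^2


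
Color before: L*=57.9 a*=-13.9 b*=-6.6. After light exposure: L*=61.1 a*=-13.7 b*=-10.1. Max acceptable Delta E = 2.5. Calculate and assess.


Delta E = 4.75
Passes: No

dL = 3.2, da = 0.2, db = -3.5
dE = sqrt((3.2)^2 + (0.2)^2 + (-3.5)^2) = 4.75
Max = 2.5
Passes: No


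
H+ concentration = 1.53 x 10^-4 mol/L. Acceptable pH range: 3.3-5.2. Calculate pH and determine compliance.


pH = -log10(1.53 x 10^-4) = 3.82
Range: 3.3 to 5.2
Compliant: Yes


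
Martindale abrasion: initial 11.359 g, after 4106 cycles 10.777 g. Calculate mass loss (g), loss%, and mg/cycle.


Loss = 11.359 - 10.777 = 0.582 g
Loss% = 0.582 / 11.359 x 100 = 5.12%
Rate = 0.582 / 4106 x 1000 = 0.142 mg/cycle


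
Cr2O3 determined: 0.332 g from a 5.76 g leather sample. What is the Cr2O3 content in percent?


Cr2O3% = 0.332 / 5.76 x 100
Cr2O3% = 5.76%


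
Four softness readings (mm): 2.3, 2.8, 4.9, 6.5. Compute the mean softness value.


4.13 mm

Sum = 2.3 + 2.8 + 4.9 + 6.5
Mean = 16.5 / 4 = 4.13 mm


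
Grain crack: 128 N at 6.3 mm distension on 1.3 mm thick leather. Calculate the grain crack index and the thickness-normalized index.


Crack index = 20.3 N/mm
Normalized index = 15.6 N/mm per mm


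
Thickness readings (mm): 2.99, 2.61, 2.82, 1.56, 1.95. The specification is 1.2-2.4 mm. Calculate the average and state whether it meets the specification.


Sum = 11.93
Average = 11.93 / 5 = 2.39 mm
Specification range: 1.2 to 2.4 mm
Within spec: Yes


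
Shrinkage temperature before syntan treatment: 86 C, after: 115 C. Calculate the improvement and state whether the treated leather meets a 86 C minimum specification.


Improvement = 29 C
Meets 86 C spec: Yes

Improvement = 115 - 86 = 29 C
Spec check: 115 C >= 86 C? Yes


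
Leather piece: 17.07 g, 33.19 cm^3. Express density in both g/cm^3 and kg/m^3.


Density = 17.07 / 33.19 = 0.514 g/cm^3
Convert: 0.514 x 1000 = 514 kg/m^3


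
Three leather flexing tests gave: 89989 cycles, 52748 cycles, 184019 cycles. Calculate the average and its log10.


Average = (89989 + 52748 + 184019) / 3 = 108919 cycles
log10(108919) = 5.04


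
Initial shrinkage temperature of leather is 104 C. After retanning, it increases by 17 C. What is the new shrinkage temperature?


121 C


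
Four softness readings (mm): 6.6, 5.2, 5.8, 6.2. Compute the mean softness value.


Sum = 6.6 + 5.2 + 5.8 + 6.2
Mean = 23.8 / 4 = 5.95 mm


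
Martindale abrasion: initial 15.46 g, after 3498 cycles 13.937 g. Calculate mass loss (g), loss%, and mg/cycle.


Loss = 15.46 - 13.937 = 1.523 g
Loss% = 1.523 / 15.46 x 100 = 9.85%
Rate = 1.523 / 3498 x 1000 = 0.435 mg/cycle


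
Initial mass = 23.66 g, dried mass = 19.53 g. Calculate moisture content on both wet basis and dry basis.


Moisture lost = 23.66 - 19.53 = 4.13 g
Wet basis MC = 4.13 / 23.66 x 100 = 17.5%
Dry basis MC = 4.13 / 19.53 x 100 = 21.1%


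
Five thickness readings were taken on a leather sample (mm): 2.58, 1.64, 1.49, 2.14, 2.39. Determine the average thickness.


Sum = 2.58 + 1.64 + 1.49 + 2.14 + 2.39 = 10.24
Average = 10.24 / 5 = 2.05 mm


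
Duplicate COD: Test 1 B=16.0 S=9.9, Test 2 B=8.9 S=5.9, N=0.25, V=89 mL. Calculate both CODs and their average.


COD1 = (16.0 - 9.9) x 0.25 x 8000 / 89 = 137.1 mg/L
COD2 = (8.9 - 5.9) x 0.25 x 8000 / 89 = 67.4 mg/L
Average = (137.1 + 67.4) / 2 = 102.3 mg/L


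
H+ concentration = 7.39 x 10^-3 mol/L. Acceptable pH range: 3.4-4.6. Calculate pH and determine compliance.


pH = 2.13
Compliant: No


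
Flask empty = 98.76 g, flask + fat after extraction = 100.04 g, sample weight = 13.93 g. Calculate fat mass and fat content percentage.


Fat mass = 100.04 - 98.76 = 1.28 g
Fat% = 1.28 / 13.93 x 100 = 9.2%


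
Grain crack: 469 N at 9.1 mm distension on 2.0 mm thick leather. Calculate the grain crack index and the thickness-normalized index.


Crack index = 51.5 N/mm
Normalized index = 25.8 N/mm per mm


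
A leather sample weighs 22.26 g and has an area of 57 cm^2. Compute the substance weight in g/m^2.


Substance weight = mass / area x 10000
SW = 22.26 / 57 x 10000
SW = 3905.3 g/m^2


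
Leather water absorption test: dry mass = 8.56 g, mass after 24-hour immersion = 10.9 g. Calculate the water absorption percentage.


Water absorbed = 10.9 - 8.56 = 2.34 g
WA% = 2.34 / 8.56 x 100 = 27.3%


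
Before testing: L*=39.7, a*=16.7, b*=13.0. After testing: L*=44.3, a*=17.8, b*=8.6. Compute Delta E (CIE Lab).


dL = 44.3 - 39.7 = 4.6
da = 17.8 - 16.7 = 1.1
db = 8.6 - 13.0 = -4.4
dE = sqrt((4.6)^2 + (1.1)^2 + (-4.4)^2) = 6.46


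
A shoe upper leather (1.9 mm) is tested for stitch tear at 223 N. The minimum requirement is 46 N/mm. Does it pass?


STS = 117.4 N/mm
Passes: Yes

STS = 223 / 1.9 = 117.4 N/mm
Minimum required: 46 N/mm
Passes: Yes


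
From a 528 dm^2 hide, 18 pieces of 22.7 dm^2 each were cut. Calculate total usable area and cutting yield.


Total usable = 18 x 22.7 = 408.6 dm^2
Yield = 408.6 / 528 x 100 = 77.4%


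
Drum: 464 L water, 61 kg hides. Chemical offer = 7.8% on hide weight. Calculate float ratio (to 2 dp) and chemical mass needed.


Float ratio = 7.61
Chemical needed = 4.758 kg

Float ratio = 464 / 61 = 7.61
Chemical = 61 x 7.8 / 100 = 4.758 kg


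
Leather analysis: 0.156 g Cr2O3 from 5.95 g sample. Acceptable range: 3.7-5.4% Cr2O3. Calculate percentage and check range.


Cr2O3 = 2.62%
Within range: No

Cr2O3% = 0.156 / 5.95 x 100 = 2.62%
Acceptable range: 3.7 to 5.4%
Within range: No


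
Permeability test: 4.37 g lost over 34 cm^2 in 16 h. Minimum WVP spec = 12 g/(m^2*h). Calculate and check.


WVP = 4.37 / (34 x 16) x 10000 = 80.33 g/(m^2*h)
Minimum: 12 g/(m^2*h)
Meets spec: Yes


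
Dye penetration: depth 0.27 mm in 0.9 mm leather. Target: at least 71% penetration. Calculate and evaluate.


Penetration = 0.27 / 0.9 x 100 = 30.0%
Target: 71%
Meets target: No


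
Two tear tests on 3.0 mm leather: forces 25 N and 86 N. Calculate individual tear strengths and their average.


Tear 1 = 25 / 3.0 = 8.3 N/mm
Tear 2 = 86 / 3.0 = 28.7 N/mm
Average = (8.3 + 28.7) / 2 = 18.5 N/mm


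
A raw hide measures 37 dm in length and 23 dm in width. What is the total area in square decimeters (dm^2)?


Area = length x width
Area = 37 x 23 = 851 dm^2


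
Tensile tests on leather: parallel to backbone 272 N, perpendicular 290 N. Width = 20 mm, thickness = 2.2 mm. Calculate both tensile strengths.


Area = 20 x 2.2 = 44.0 mm^2
TS (parallel) = 272 / 44.0 = 6.18 N/mm^2
TS (perpendicular) = 290 / 44.0 = 6.59 N/mm^2


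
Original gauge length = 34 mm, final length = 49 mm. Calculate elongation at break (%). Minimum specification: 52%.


Extension = 49 - 34 = 15 mm
Elongation = 15 / 34 x 100 = 44.1%
Minimum required: 52%
Meets specification: No


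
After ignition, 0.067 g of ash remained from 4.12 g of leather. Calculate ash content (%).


Ash% = 0.067 / 4.12 x 100
Ash% = 1.63%


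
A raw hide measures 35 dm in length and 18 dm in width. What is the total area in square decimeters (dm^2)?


630 dm^2

Area = length x width
Area = 35 x 18 = 630 dm^2


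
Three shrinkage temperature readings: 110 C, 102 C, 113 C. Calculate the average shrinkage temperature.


108.3 C


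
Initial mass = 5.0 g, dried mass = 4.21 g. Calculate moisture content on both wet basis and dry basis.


Wet basis = 15.8%
Dry basis = 18.8%

Moisture lost = 5.0 - 4.21 = 0.79 g
Wet basis MC = 0.79 / 5.0 x 100 = 15.8%
Dry basis MC = 0.79 / 4.21 x 100 = 18.8%


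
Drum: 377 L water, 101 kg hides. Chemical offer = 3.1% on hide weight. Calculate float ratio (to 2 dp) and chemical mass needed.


Float ratio = 377 / 101 = 3.73
Chemical = 101 x 3.1 / 100 = 3.131 kg


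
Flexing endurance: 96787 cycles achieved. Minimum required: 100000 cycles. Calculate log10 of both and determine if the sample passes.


log10(96787) = 4.99
log10(100000) = 5.00
Passes: No


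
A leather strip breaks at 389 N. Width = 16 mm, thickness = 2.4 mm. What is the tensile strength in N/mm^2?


10.13 N/mm^2


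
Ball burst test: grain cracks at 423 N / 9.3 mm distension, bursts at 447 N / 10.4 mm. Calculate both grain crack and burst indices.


Crack index = 45.5 N/mm
Burst index = 43.0 N/mm


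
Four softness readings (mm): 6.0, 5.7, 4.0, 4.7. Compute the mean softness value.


5.10 mm

Sum = 6.0 + 5.7 + 4.0 + 4.7
Mean = 20.4 / 4 = 5.10 mm


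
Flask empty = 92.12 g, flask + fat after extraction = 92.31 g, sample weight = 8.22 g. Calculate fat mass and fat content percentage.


Fat mass = 0.19 g
Fat content = 2.3%


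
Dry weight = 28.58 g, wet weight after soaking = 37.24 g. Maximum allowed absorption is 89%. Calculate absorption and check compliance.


Absorption = 30.3%
Compliant: Yes


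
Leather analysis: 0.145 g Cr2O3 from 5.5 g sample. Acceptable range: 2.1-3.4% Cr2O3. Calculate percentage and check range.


Cr2O3 = 2.64%
Within range: Yes

Cr2O3% = 0.145 / 5.5 x 100 = 2.64%
Acceptable range: 2.1 to 3.4%
Within range: Yes


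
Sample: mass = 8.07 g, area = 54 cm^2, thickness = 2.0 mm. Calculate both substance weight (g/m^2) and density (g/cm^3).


Substance weight = 1494.4 g/m^2
Density = 0.747 g/cm^3


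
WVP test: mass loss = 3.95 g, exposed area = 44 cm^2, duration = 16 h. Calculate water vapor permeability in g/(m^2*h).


56.11 g/(m^2*h)

WVP = mass_loss / (area x time) x 10000
WVP = 3.95 / (44 x 16) x 10000
WVP = 3.95 / 704 x 10000 = 56.11 g/(m^2*h)


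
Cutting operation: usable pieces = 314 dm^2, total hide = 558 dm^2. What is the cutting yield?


Yield = usable / total x 100
Yield = 314 / 558 x 100 = 56.3%


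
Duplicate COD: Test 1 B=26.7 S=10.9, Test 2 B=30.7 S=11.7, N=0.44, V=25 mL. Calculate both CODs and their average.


COD1 = (26.7 - 10.9) x 0.44 x 8000 / 25 = 2224.6 mg/L
COD2 = (30.7 - 11.7) x 0.44 x 8000 / 25 = 2675.2 mg/L
Average = (2224.6 + 2675.2) / 2 = 2449.9 mg/L


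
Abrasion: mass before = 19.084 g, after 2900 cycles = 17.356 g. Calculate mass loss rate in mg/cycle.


0.596 mg/cycle


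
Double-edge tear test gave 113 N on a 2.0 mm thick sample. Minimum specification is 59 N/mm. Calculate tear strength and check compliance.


Tear strength = 113 / 2.0 = 56.5 N/mm
Required minimum = 59 N/mm
Compliant: No


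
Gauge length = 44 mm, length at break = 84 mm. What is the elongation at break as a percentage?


90.9%

Extension = 84 - 44 = 40 mm
Elongation = 40 / 44 x 100 = 90.9%


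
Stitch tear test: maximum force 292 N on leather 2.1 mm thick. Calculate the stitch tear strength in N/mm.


Stitch tear strength = force / thickness
STS = 292 / 2.1 = 139.0 N/mm


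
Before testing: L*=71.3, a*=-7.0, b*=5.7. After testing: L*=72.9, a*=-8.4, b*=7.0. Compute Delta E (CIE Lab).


dL = 72.9 - 71.3 = 1.6
da = -8.4 - (-7.0) = -1.4
db = 7.0 - 5.7 = 1.3
dE = sqrt((1.6)^2 + (-1.4)^2 + (1.3)^2) = 2.49


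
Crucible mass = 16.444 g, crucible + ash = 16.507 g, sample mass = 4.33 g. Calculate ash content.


Ash mass = 0.063 g
Ash content = 1.45%

Ash mass = 16.507 - 16.444 = 0.063 g
Ash% = 0.063 / 4.33 x 100 = 1.45%


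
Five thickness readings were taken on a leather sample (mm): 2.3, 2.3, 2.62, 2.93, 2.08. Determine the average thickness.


2.45 mm

Sum = 2.3 + 2.3 + 2.62 + 2.93 + 2.08 = 12.23
Average = 12.23 / 5 = 2.45 mm


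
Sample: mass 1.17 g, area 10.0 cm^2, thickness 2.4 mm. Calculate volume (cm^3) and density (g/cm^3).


Thickness in cm = 2.4 / 10 = 0.24 cm
Volume = 10.0 x 0.24 = 2.400 cm^3
Density = 1.17 / 2.400 = 0.488 g/cm^3


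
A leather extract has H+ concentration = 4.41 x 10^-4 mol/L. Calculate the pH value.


pH = -log10[H+]
pH = -log10(4.41 x 10^-4) = 3.36


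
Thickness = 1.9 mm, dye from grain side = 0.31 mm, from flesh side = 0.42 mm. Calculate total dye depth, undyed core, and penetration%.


Total dyed = 0.31 + 0.42 = 0.73 mm
Undyed core = 1.9 - 0.73 = 1.17 mm
Penetration = 0.73 / 1.9 x 100 = 38.4%


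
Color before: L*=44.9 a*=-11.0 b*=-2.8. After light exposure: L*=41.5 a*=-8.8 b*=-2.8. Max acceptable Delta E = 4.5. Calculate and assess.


dL = -3.4, da = 2.2, db = 0.0
dE = sqrt((-3.4)^2 + (2.2)^2 + (0.0)^2) = 4.05
Max = 4.5
Passes: Yes


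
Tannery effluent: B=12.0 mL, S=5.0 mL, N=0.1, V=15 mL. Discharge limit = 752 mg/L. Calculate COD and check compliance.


COD = 373.3 mg/L
Compliant: Yes

COD = (12.0 - 5.0) x 0.1 x 8000 / 15 = 373.3 mg/L
Limit: 752 mg/L
Compliant: Yes


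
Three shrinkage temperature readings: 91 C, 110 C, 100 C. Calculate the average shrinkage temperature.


Average = (91 + 110 + 100) / 3
Average = 301 / 3 = 100.3 C


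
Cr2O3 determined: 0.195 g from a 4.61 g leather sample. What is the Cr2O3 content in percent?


4.23%


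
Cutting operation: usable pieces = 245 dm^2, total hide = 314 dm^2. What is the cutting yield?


Yield = usable / total x 100
Yield = 245 / 314 x 100 = 78.0%


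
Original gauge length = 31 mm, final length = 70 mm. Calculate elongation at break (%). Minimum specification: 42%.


Elongation = 125.8%
Meets spec: Yes

Extension = 70 - 31 = 39 mm
Elongation = 39 / 31 x 100 = 125.8%
Minimum required: 42%
Meets specification: Yes


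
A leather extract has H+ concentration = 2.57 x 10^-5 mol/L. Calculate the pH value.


pH = 4.59


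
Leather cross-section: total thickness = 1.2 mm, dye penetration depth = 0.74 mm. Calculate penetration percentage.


61.7%


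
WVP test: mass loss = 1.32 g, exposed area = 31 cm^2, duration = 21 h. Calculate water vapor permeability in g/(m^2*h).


WVP = mass_loss / (area x time) x 10000
WVP = 1.32 / (31 x 21) x 10000
WVP = 1.32 / 651 x 10000 = 20.28 g/(m^2*h)


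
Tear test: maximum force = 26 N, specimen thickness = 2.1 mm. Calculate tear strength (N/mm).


12.4 N/mm


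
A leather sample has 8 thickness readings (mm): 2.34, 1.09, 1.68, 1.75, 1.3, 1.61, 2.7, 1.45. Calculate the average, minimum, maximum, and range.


Average = 1.74 mm
Min = 1.09 mm
Max = 2.7 mm
Range = 1.61 mm


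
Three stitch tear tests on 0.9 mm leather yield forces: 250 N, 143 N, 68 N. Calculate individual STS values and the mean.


STS1 = 277.8 N/mm
STS2 = 158.9 N/mm
STS3 = 75.6 N/mm
Mean = 170.8 N/mm

STS1 = 250 / 0.9 = 277.8 N/mm
STS2 = 143 / 0.9 = 158.9 N/mm
STS3 = 68 / 0.9 = 75.6 N/mm
Mean = (277.8 + 158.9 + 75.6) / 3 = 170.8 N/mm


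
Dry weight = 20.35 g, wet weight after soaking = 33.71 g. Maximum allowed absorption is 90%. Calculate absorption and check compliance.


Absorption = 65.7%
Compliant: Yes

WA = (33.71 - 20.35) / 20.35 x 100 = 65.7%
Maximum allowed: 90%
Compliant: Yes


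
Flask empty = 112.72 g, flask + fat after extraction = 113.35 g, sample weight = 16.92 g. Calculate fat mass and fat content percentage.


Fat mass = 113.35 - 112.72 = 0.63 g
Fat% = 0.63 / 16.92 x 100 = 3.7%


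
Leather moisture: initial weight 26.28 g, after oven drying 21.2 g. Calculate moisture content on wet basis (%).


19.3%

Moisture = 26.28 - 21.2 = 5.08 g
MC = 5.08 / 26.28 x 100 = 19.3%


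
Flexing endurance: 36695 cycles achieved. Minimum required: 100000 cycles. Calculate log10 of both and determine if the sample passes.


log10(36695) = 4.56
log10(100000) = 5.00
Passes: No


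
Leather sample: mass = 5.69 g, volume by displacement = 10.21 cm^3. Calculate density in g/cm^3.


Density = mass / volume
Density = 5.69 / 10.21 = 0.557 g/cm^3


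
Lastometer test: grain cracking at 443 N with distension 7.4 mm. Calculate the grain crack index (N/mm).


59.9 N/mm


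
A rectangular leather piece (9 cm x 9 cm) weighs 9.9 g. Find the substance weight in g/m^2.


1222.2 g/m^2


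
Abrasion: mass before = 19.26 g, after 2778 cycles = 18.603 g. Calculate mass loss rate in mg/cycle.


0.237 mg/cycle

Mass loss = 19.26 - 18.603 = 0.657 g
Rate = 0.657 / 2778 x 1000 = 0.237 mg/cycle


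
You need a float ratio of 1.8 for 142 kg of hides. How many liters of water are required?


Water = hide weight x target ratio
Water = 142 x 1.8 = 255.6 L


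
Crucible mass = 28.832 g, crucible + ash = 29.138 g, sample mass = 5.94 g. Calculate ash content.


Ash mass = 0.306 g
Ash content = 5.15%

Ash mass = 29.138 - 28.832 = 0.306 g
Ash% = 0.306 / 5.94 x 100 = 5.15%


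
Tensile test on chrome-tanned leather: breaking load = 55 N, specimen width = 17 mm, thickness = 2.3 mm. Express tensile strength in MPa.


Cross-section = 17 x 2.3 = 39.1 mm^2
TS = 55 / 39.1 = 1.41 MPa
(1 N/mm^2 = 1 MPa)


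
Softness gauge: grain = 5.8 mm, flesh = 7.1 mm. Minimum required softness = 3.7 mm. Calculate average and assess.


Average = (5.8 + 7.1) / 2 = 6.45 mm
Minimum = 3.7 mm
Meets requirement: Yes


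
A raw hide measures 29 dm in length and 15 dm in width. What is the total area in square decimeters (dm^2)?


Area = length x width
Area = 29 x 15 = 435 dm^2


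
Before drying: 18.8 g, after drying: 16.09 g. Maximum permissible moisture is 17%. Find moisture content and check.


Moisture content = 14.4%
Acceptable: Yes

MC = (18.8 - 16.09) / 18.8 x 100 = 14.4%
Maximum: 17%
Acceptable: Yes


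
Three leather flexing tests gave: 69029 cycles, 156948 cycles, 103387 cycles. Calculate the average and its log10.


Average = (69029 + 156948 + 103387) / 3 = 109788 cycles
log10(109788) = 5.04


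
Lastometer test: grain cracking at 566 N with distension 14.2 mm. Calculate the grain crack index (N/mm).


Grain crack index = force / distension
Index = 566 / 14.2 = 39.9 N/mm


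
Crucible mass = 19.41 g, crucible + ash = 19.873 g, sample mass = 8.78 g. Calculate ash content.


Ash mass = 0.463 g
Ash content = 5.27%

Ash mass = 19.873 - 19.41 = 0.463 g
Ash% = 0.463 / 8.78 x 100 = 5.27%


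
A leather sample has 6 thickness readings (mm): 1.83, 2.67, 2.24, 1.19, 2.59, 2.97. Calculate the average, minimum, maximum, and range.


Sum = 13.49
Average = 13.49 / 6 = 2.25 mm
Minimum = 1.19 mm
Maximum = 2.97 mm
Range = 2.97 - 1.19 = 1.78 mm


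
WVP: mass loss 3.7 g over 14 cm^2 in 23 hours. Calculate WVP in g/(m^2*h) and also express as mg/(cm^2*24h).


WVP = 3.7 / (14 x 23) x 10000 = 114.91 g/(m^2*h)
Mass loss in mg = 3.7 x 1000 = 3700 mg
Per cm^2 per 24h in mg: 3700 x 24 / (14 x 23) = 88800 / 322 = 275.78 mg/(cm^2*24h)


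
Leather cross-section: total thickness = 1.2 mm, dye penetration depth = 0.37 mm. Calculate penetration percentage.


Penetration% = 0.37 / 1.2 x 100
Penetration = 30.8%


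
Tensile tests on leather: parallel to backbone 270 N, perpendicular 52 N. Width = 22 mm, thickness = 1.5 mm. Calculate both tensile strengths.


Parallel = 8.18 N/mm^2
Perpendicular = 1.58 N/mm^2

Area = 22 x 1.5 = 33.0 mm^2
TS (parallel) = 270 / 33.0 = 8.18 N/mm^2
TS (perpendicular) = 52 / 33.0 = 1.58 N/mm^2


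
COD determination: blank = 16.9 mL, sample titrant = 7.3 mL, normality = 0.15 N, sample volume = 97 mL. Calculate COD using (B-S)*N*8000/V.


COD = (16.9 - 7.3) x 0.15 x 8000 / 97
COD = 9.6 x 0.15 x 8000 / 97
COD = 118.8 mg/L


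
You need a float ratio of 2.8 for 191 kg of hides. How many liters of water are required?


Water = hide weight x target ratio
Water = 191 x 2.8 = 534.8 L


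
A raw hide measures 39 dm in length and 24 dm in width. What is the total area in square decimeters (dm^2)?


Area = length x width
Area = 39 x 24 = 936 dm^2


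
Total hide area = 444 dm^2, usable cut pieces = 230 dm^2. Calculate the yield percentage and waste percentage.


Yield = 51.8%
Waste = 48.2%


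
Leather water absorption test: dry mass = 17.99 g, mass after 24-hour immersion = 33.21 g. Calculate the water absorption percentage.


84.6%

Water absorbed = 33.21 - 17.99 = 15.22 g
WA% = 15.22 / 17.99 x 100 = 84.6%


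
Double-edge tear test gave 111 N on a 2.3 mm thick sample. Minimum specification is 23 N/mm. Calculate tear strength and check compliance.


Tear strength = 48.3 N/mm
Compliant: Yes


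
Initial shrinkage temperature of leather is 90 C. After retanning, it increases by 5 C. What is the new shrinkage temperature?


95 C


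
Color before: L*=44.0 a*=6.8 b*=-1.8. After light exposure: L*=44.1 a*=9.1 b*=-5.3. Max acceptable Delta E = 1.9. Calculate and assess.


dL = 0.1, da = 2.3, db = -3.5
dE = sqrt((0.1)^2 + (2.3)^2 + (-3.5)^2) = 4.19
Max = 1.9
Passes: No


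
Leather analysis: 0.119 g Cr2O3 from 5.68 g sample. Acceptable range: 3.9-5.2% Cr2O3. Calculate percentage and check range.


Cr2O3% = 0.119 / 5.68 x 100 = 2.10%
Acceptable range: 3.9 to 5.2%
Within range: No


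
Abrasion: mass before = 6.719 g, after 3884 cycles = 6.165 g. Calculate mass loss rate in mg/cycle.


0.143 mg/cycle

Mass loss = 6.719 - 6.165 = 0.554 g
Rate = 0.554 / 3884 x 1000 = 0.143 mg/cycle


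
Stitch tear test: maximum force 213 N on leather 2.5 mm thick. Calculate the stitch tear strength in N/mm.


85.2 N/mm

Stitch tear strength = force / thickness
STS = 213 / 2.5 = 85.2 N/mm


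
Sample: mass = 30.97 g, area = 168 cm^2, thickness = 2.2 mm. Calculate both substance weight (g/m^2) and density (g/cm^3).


SW = 30.97 / 168 x 10000 = 1843.5 g/m^2
Volume = 168 x 2.2 / 10 = 36.96 cm^3
Density = 30.97 / 36.96 = 0.838 g/cm^3


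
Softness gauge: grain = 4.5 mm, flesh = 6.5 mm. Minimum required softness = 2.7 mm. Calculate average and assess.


Average = (4.5 + 6.5) / 2 = 5.50 mm
Minimum = 2.7 mm
Meets requirement: Yes


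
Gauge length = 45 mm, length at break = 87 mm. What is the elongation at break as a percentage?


93.3%

Extension = 87 - 45 = 42 mm
Elongation = 42 / 45 x 100 = 93.3%


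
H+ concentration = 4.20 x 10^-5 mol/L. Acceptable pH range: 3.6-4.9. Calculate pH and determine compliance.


pH = 4.38
Compliant: Yes

pH = -log10(4.20 x 10^-5) = 4.38
Range: 3.6 to 4.9
Compliant: Yes


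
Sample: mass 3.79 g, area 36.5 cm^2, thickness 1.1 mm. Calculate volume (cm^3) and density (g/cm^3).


Thickness in cm = 1.1 / 10 = 0.11 cm
Volume = 36.5 x 0.11 = 4.015 cm^3
Density = 3.79 / 4.015 = 0.944 g/cm^3


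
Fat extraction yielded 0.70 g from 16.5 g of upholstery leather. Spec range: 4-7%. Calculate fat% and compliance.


Fat% = 0.70 / 16.5 x 100 = 4.2%
Spec range: 4-7%
Compliant: Yes


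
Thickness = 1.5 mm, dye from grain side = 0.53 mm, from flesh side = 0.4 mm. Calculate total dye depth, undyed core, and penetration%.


Total dyed = 0.53 + 0.4 = 0.93 mm
Undyed core = 1.5 - 0.93 = 0.57 mm
Penetration = 0.93 / 1.5 x 100 = 62.0%


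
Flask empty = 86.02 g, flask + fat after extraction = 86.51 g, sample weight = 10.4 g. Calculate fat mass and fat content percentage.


Fat mass = 86.51 - 86.02 = 0.49 g
Fat% = 0.49 / 10.4 x 100 = 4.7%


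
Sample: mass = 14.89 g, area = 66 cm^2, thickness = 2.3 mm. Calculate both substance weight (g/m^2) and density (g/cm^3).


Substance weight = 2256.1 g/m^2
Density = 0.981 g/cm^3


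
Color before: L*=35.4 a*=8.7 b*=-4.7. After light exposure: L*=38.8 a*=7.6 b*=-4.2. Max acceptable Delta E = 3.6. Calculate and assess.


Delta E = 3.61
Passes: No

dL = 3.4, da = -1.1, db = 0.5
dE = sqrt((3.4)^2 + (-1.1)^2 + (0.5)^2) = 3.61
Max = 3.6
Passes: No


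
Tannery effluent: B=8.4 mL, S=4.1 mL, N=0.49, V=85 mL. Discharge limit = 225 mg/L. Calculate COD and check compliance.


COD = 198.3 mg/L
Compliant: Yes


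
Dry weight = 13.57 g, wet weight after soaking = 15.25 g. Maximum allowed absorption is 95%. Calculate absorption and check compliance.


Absorption = 12.4%
Compliant: Yes

WA = (15.25 - 13.57) / 13.57 x 100 = 12.4%
Maximum allowed: 95%
Compliant: Yes


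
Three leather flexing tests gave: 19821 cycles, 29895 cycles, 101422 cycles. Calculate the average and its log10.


Average = 50379 cycles
log10 = 4.70


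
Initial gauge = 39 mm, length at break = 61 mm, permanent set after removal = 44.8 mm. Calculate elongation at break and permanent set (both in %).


Elongation at break = (61 - 39) / 39 x 100 = 56.4%
Permanent set = (44.8 - 39) / 39 x 100 = 14.9%


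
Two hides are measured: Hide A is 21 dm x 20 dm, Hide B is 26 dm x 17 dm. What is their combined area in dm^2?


Hide A area = 21 x 20 = 420 dm^2
Hide B area = 26 x 17 = 442 dm^2
Total = 420 + 442 = 862 dm^2


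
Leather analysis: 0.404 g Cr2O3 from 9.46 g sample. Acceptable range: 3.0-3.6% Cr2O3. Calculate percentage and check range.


Cr2O3 = 4.27%
Within range: No


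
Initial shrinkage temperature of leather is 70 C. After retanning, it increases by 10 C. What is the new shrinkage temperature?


New Ts = 70 + 10 = 80 C


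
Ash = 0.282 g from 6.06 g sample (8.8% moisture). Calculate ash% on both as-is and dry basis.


As-is ash = 4.65%
Dry-basis ash = 5.10%


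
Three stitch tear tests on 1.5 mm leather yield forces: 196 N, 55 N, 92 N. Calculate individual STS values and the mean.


STS1 = 130.7 N/mm
STS2 = 36.7 N/mm
STS3 = 61.3 N/mm
Mean = 76.2 N/mm

STS1 = 196 / 1.5 = 130.7 N/mm
STS2 = 55 / 1.5 = 36.7 N/mm
STS3 = 92 / 1.5 = 61.3 N/mm
Mean = (130.7 + 36.7 + 61.3) / 3 = 76.2 N/mm


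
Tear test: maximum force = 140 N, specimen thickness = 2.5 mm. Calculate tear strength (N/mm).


56.0 N/mm


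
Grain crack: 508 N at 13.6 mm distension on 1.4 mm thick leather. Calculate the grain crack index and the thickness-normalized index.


Crack index = 37.4 N/mm
Normalized index = 26.7 N/mm per mm

Crack index = 508 / 13.6 = 37.4 N/mm
Normalized = 37.4 / 1.4 = 26.7 N/mm per mm


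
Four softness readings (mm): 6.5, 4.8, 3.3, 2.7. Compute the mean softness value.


Sum = 6.5 + 4.8 + 3.3 + 2.7
Mean = 17.3 / 4 = 4.33 mm


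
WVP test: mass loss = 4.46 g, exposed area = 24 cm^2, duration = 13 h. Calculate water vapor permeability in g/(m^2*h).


142.95 g/(m^2*h)

WVP = mass_loss / (area x time) x 10000
WVP = 4.46 / (24 x 13) x 10000
WVP = 4.46 / 312 x 10000 = 142.95 g/(m^2*h)


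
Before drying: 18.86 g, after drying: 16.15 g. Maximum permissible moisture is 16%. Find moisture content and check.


Moisture content = 14.4%
Acceptable: Yes


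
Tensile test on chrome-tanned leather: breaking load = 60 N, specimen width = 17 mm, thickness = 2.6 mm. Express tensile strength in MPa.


1.36 MPa

Cross-section = 17 x 2.6 = 44.2 mm^2
TS = 60 / 44.2 = 1.36 MPa
(1 N/mm^2 = 1 MPa)


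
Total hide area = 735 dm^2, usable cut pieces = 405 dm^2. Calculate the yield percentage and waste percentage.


Yield = 55.1%
Waste = 44.9%
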